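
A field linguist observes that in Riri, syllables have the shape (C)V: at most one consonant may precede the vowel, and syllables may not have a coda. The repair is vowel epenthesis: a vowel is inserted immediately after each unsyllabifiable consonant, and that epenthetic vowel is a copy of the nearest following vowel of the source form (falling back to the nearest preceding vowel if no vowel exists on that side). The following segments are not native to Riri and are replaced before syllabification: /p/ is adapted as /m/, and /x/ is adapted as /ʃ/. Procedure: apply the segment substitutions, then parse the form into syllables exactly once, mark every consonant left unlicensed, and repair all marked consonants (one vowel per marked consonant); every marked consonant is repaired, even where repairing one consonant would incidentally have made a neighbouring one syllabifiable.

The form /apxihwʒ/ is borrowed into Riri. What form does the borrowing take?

Substitution: /p/ → /m/, /x/ → /ʃ/, giving /amʃihwʒ/.
Under (C)V, the unsyllabifiable consonants are /m/, /h/, /w/, /ʒ/ (no codas are permitted; onsets are limited to one consonant).
Inserting the epenthetic vowel yields /m/ → /mi/, /h/ → /hi/, /w/ → /wi/, /ʒ/ → /ʒi/.

amiʃihiwiʒi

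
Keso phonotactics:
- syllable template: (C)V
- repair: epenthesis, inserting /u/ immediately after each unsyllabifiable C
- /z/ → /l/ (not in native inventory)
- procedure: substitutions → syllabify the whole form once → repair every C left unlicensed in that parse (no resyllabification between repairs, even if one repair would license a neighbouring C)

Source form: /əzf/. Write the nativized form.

əlufu

Substitution: /z/ → /l/, giving /əlf/.
Under (C)V, the unsyllabifiable consonants are /l/, /f/ (no codas are permitted; onsets are limited to one consonant).
Epenthesis after each stranded consonant: /l/ → /lu/, /f/ → /fu/.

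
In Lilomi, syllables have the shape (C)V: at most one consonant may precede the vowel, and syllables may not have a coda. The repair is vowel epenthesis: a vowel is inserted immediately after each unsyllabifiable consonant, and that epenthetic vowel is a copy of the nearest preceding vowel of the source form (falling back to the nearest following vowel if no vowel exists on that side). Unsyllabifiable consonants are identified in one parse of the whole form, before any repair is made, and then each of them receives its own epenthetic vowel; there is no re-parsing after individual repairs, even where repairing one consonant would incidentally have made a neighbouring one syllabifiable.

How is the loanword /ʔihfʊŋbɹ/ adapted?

Under (C)V, the unsyllabifiable consonants are /h/, /ŋ/, /b/, /ɹ/ (no codas are permitted; onsets are limited to one consonant).
Each unlicensed consonant becomes the onset of a new syllable: /h/ → /hi/, /ŋ/ → /ŋʊ/, /b/ → /bʊ/, /ɹ/ → /ɹʊ/.

ʔihifʊŋʊbʊɹʊ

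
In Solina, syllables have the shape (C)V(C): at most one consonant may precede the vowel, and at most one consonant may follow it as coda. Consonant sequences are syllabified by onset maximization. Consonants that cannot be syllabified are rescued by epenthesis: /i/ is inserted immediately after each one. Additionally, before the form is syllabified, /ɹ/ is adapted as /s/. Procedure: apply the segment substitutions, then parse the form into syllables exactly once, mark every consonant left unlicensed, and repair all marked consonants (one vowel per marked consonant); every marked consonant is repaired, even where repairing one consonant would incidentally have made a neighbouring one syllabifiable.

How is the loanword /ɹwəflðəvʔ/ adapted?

Substitution: /ɹ/ → /s/, giving /swəflðəvʔ/.
The consonants /s/, /l/, /ʔ/ cannot be parsed into a legal (C)V(C) syllable (at most one coda consonant is licensed; onsets are limited to one consonant).
Epenthesis after each stranded consonant: /s/ → /si/, /l/ → /li/, /ʔ/ → /ʔi/.

siwəfliðəvʔi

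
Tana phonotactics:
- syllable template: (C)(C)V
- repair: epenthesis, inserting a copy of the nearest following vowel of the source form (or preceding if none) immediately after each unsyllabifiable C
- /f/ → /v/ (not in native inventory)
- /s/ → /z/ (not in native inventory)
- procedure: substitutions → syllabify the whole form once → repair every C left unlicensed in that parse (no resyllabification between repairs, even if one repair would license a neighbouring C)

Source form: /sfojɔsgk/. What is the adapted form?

Substitution: /s/ → /z/, /f/ → /v/, giving /zvojɔzgk/.
Syllabifying with onset maximization leaves /z/, /g/, /k/ stranded (no codas are permitted; onsets may contain at most 2 consonants).
Inserting the epenthetic vowel yields /z/ → /zɔ/, /g/ → /gɔ/, /k/ → /kɔ/.

zvojɔzɔgɔkɔ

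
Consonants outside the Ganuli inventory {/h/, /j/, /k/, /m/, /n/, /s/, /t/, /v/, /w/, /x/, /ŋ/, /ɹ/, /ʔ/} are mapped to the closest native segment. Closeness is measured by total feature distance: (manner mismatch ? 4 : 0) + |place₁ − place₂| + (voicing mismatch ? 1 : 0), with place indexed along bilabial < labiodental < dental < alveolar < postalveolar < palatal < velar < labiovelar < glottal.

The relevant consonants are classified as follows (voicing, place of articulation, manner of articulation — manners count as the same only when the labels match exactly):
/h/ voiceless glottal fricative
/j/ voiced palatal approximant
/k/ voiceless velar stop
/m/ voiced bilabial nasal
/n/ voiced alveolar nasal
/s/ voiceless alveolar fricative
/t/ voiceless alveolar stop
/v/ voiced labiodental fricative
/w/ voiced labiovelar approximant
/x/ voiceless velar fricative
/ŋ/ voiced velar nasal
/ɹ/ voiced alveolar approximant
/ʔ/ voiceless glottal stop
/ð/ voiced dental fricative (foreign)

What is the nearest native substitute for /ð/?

v

/v/ is closest: same manner (fricative), place distance 1 (dental→labiodental), same voicing; total 1. Next closest is /s/ at distance 2.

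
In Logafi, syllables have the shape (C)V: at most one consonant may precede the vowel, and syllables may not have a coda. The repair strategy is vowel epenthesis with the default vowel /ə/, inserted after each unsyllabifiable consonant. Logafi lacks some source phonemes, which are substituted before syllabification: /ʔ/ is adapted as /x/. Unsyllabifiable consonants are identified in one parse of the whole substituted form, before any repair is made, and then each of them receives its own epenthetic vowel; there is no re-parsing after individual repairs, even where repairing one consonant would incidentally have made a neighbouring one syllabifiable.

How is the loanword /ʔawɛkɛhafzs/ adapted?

xawɛkɛhafəzəsə

Substitution: /ʔ/ → /x/, giving /xawɛkɛhafzs/.
Under (C)V, the unsyllabifiable consonants are /f/, /z/, /s/ (no codas are permitted; onsets are limited to one consonant).
Each unlicensed consonant becomes the onset of a new syllable: /f/ → /fə/, /z/ → /zə/, /s/ → /sə/.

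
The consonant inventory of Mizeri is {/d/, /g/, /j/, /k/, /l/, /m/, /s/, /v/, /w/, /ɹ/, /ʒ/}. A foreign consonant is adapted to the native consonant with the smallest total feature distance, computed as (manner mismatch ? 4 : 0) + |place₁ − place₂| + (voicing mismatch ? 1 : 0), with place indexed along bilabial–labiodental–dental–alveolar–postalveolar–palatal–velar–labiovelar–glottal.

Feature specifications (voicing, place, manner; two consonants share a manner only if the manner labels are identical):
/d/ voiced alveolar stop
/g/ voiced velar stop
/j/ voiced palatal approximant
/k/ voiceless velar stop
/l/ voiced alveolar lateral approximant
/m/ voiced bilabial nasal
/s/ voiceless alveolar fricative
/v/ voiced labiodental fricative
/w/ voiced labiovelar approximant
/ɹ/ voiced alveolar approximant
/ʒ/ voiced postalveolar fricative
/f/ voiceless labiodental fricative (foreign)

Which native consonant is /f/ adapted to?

v

/v/ is closest: same manner (fricative), place distance 0 (labiodental→labiodental), voicing differs (+1); total 1. Next closest is /s/ at distance 2.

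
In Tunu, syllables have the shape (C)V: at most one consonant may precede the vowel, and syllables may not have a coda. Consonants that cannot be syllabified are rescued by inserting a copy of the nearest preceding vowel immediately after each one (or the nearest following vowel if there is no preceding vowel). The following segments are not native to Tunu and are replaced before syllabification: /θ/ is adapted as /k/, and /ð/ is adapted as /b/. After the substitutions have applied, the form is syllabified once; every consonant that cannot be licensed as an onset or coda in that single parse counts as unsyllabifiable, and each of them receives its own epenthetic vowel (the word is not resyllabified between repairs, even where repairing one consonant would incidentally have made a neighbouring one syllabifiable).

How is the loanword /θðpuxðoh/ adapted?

kubupuxuboho

Substitution: /θ/ → /k/, /ð/ → /b/, giving /kbpuxboh/.
The consonants /k/, /b/, /x/, /h/ cannot be parsed into a legal (C)V syllable (no codas are permitted; onsets are limited to one consonant).
Epenthesis after each stranded consonant: /k/ → /ku/, /b/ → /bu/, /x/ → /xu/, /h/ → /ho/.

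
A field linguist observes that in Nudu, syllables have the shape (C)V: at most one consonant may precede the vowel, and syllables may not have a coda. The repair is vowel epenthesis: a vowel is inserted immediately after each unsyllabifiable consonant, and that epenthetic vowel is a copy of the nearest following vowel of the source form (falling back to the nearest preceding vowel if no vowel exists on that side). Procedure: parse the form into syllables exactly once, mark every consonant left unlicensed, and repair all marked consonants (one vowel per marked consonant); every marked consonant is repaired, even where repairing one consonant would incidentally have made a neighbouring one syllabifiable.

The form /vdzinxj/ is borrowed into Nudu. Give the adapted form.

Syllabifying with onset maximization leaves /v/, /d/, /n/, /x/, /j/ stranded (no codas are permitted; onsets are limited to one consonant).
Each unlicensed consonant becomes the onset of a new syllable: /v/ → /vi/, /d/ → /di/, /n/ → /ni/, /x/ → /xi/, /j/ → /ji/.

vidizinixiji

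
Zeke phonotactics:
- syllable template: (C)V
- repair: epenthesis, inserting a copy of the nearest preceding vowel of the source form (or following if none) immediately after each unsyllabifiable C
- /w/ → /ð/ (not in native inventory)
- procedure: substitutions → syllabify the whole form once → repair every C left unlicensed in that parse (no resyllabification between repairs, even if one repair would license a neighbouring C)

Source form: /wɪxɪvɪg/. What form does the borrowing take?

Substitution: /w/ → /ð/, giving /ðɪxɪvɪg/.
Under (C)V, the unsyllabifiable consonants are /g/ (no codas are permitted; onsets are limited to one consonant).
Each unlicensed consonant becomes the onset of a new syllable: /g/ → /gɪ/.

ðɪxɪvɪgɪ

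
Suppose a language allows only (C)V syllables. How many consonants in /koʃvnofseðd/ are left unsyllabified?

The consonants /ʃ/, /v/, /f/, /ð/, /d/ cannot be parsed into a legal (C)V syllable (no codas are permitted; onsets are limited to one consonant).

5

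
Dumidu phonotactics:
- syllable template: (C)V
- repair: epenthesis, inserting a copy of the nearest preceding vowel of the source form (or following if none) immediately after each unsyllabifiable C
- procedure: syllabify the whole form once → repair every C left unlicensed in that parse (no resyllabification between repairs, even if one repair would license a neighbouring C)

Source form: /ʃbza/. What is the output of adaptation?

Under (C)V, the unsyllabifiable consonants are /ʃ/, /b/ (no codas are permitted; onsets are limited to one consonant).
Inserting the epenthetic vowel yields /ʃ/ → /ʃa/, /b/ → /ba/.

ʃabaza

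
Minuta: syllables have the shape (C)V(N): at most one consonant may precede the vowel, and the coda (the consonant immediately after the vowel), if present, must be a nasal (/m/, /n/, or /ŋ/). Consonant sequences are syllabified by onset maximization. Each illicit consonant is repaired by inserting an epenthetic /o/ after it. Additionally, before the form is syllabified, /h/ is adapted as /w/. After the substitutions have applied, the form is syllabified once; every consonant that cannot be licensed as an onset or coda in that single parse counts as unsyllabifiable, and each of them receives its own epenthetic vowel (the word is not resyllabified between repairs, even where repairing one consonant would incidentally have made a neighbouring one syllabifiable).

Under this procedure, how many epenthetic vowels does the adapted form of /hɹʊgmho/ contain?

After substitution the input is /wɹʊgmwo/.
The unsyllabifiable consonants are /w/, /g/, /m/; each receives one epenthetic vowel.

3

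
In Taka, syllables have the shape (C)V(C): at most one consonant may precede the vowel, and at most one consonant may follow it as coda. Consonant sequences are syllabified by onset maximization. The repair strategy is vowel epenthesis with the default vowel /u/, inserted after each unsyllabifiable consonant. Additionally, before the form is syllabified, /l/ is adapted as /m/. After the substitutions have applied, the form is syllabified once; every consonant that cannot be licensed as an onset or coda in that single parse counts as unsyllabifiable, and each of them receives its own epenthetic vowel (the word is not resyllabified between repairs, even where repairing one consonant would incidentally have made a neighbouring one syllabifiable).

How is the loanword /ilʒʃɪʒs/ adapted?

imʒuʃɪʒsu

Substitution: /l/ → /m/, giving /imʒʃɪʒs/.
Syllabifying with onset maximization leaves /ʒ/, /s/ stranded (at most one coda consonant is licensed; onsets are limited to one consonant).
Each unlicensed consonant becomes the onset of a new syllable: /ʒ/ → /ʒu/, /s/ → /su/.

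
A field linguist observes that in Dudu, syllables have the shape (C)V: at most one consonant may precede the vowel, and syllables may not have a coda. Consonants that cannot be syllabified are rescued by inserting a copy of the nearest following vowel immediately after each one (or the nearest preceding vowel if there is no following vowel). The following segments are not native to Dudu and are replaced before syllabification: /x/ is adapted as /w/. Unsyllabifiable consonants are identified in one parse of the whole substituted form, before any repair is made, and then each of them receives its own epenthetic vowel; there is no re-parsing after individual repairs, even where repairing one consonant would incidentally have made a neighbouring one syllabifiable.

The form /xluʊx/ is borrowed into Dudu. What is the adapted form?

Substitution: /x/ → /w/, giving /wluʊw/.
The consonants /w/, /w/ cannot be parsed into a legal (C)V syllable (no codas are permitted; onsets are limited to one consonant).
Epenthesis after each stranded consonant: /w/ → /wu/, /w/ → /wʊ/.

wuluʊwʊ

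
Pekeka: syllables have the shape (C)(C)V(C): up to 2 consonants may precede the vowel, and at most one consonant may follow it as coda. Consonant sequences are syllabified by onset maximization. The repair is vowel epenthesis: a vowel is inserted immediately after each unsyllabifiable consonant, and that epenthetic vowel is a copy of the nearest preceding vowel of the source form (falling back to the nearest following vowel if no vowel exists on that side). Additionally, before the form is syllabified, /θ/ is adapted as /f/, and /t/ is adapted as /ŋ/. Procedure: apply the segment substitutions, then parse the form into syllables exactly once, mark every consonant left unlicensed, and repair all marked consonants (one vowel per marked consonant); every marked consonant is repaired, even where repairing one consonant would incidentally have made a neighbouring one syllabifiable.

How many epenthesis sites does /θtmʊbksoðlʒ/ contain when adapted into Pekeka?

3

After substitution the input is /fŋmʊbksoðlʒ/.
The unsyllabifiable consonants are /f/, /l/, /ʒ/; each receives one epenthetic vowel.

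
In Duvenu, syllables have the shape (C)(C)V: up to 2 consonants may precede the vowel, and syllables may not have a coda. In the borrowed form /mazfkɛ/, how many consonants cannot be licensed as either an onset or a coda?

1

The consonants /z/ cannot be parsed into a legal (C)(C)V syllable (no codas are permitted; onsets may contain at most 2 consonants).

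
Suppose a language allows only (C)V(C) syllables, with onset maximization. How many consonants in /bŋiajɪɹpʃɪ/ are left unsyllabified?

The consonants /b/, /p/ cannot be parsed into a legal (C)V(C) syllable (at most one coda consonant is licensed; onsets are limited to one consonant).

2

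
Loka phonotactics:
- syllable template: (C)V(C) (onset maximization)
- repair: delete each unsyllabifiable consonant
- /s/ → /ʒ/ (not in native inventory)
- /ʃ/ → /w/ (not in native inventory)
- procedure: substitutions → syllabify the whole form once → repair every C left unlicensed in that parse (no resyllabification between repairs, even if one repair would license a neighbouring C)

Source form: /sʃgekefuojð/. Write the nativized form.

gekefuoj

Substitution: /s/ → /ʒ/, /ʃ/ → /w/, giving /ʒwgekefuojð/.
Under (C)V(C), the unsyllabifiable consonants are /ʒ/, /w/, /ð/ (at most one coda consonant is licensed; onsets are limited to one consonant).
Deleting the stranded consonants removes /ʒ/, /w/, /ð/.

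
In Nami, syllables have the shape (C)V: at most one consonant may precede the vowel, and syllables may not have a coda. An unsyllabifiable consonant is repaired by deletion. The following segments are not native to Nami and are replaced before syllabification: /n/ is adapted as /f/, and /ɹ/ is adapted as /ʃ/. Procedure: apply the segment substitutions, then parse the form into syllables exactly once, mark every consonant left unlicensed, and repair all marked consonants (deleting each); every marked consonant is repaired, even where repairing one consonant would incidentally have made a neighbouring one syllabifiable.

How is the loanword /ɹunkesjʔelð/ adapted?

Substitution: /ɹ/ → /ʃ/, /n/ → /f/, giving /ʃufkesjʔelð/.
Syllabifying with onset maximization leaves /f/, /s/, /j/, /l/, /ð/ stranded (no codas are permitted; onsets are limited to one consonant).
Deleting the stranded consonants removes /f/, /s/, /j/, /l/, /ð/.

ʃukeʔe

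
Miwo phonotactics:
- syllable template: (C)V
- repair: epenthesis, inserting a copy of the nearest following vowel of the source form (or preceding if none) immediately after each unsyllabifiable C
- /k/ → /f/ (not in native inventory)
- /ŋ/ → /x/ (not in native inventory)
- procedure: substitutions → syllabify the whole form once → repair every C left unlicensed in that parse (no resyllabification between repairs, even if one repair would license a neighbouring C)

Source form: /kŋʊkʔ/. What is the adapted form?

fʊxʊfʊʔʊ

Substitution: /k/ → /f/, /ŋ/ → /x/, giving /fxʊfʔ/.
The consonants /f/, /f/, /ʔ/ cannot be parsed into a legal (C)V syllable (no codas are permitted; onsets are limited to one consonant).
Inserting the epenthetic vowel yields /f/ → /fʊ/, /f/ → /fʊ/, /ʔ/ → /ʔʊ/.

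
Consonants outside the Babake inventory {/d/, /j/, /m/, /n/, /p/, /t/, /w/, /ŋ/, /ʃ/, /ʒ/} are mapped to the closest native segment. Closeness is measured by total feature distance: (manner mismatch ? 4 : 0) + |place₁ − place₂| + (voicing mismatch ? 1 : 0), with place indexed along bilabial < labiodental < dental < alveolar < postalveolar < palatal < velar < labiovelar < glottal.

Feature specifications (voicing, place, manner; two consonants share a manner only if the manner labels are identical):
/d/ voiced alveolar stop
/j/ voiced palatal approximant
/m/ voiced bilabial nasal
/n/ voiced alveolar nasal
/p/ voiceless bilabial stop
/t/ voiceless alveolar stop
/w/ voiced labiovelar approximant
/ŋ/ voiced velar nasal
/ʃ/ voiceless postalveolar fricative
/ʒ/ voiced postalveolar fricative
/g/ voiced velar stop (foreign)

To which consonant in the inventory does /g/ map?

d

/d/ is closest: same manner (stop), place distance 3 (velar→alveolar), same voicing; total 3. Next closest is /t/ at distance 4.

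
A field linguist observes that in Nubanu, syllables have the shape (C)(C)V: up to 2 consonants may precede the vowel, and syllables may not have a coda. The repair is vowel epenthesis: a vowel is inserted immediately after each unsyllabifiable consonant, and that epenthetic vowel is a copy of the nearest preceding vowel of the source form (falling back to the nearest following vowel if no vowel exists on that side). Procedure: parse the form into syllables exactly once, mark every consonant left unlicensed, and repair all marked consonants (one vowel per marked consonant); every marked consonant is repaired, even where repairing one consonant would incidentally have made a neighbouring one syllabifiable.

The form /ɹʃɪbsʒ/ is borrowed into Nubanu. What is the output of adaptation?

ɹʃɪbɪsɪʒɪ

Syllabifying with onset maximization leaves /b/, /s/, /ʒ/ stranded (no codas are permitted; onsets may contain at most 2 consonants).
Epenthesis after each stranded consonant: /b/ → /bɪ/, /s/ → /sɪ/, /ʒ/ → /ʒɪ/.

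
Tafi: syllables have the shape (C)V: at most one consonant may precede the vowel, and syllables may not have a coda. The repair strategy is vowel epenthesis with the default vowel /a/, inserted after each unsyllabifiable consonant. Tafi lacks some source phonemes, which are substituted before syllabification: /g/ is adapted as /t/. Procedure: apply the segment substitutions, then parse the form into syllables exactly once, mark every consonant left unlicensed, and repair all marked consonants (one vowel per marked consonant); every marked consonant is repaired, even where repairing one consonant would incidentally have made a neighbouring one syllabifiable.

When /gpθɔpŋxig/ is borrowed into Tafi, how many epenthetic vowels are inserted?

5

After substitution the input is /tpθɔpŋxit/.
The unsyllabifiable consonants are /t/, /p/, /p/, /ŋ/, /t/; each receives one epenthetic vowel.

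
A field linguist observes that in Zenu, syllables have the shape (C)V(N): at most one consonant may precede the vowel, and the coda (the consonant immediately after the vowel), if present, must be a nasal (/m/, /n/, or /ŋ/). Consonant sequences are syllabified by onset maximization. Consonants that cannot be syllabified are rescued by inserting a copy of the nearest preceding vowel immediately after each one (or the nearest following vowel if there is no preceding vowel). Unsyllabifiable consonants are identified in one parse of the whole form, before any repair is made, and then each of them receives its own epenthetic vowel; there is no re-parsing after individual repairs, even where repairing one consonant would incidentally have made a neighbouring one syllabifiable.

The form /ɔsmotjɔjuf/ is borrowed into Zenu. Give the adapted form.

ɔsɔmotojɔjufu

Under (C)V(N), the unsyllabifiable consonants are /s/, /t/, /f/ (only a nasal (/m/, /n/, or /ŋ/) is licensed in coda position; onsets are limited to one consonant).
Inserting the epenthetic vowel yields /s/ → /sɔ/, /t/ → /to/, /f/ → /fu/.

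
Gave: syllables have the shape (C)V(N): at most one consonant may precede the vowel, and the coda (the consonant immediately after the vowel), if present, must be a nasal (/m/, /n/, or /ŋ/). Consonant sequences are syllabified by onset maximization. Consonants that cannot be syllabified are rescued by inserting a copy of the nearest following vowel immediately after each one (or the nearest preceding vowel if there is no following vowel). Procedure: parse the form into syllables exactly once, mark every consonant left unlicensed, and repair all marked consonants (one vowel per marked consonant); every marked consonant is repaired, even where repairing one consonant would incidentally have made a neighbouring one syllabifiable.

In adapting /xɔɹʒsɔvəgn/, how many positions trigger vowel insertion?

The unsyllabifiable consonants are /ɹ/, /ʒ/, /g/, /n/; each receives one epenthetic vowel.

4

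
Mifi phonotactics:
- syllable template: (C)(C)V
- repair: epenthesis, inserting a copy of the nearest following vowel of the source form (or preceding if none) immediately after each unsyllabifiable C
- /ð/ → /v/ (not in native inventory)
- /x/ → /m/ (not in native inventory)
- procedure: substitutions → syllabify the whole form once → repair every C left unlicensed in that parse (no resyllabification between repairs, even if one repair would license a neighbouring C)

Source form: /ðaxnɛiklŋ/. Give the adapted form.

vamnɛikiliŋi

Substitution: /ð/ → /v/, /x/ → /m/, giving /vamnɛiklŋ/.
The consonants /k/, /l/, /ŋ/ cannot be parsed into a legal (C)(C)V syllable (no codas are permitted; onsets may contain at most 2 consonants).
Each unlicensed consonant becomes the onset of a new syllable: /k/ → /ki/, /l/ → /li/, /ŋ/ → /ŋi/.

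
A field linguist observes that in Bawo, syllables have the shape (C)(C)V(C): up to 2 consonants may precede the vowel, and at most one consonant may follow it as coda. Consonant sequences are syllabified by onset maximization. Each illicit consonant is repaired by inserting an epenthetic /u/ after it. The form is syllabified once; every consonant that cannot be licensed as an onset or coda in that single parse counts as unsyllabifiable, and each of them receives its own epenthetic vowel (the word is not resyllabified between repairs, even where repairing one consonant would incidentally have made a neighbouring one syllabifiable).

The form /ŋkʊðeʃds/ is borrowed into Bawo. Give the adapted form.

ŋkʊðeʃdusu

Syllabifying with onset maximization leaves /d/, /s/ stranded (at most one coda consonant is licensed; onsets may contain at most 2 consonants).
Each unlicensed consonant becomes the onset of a new syllable: /d/ → /du/, /s/ → /su/.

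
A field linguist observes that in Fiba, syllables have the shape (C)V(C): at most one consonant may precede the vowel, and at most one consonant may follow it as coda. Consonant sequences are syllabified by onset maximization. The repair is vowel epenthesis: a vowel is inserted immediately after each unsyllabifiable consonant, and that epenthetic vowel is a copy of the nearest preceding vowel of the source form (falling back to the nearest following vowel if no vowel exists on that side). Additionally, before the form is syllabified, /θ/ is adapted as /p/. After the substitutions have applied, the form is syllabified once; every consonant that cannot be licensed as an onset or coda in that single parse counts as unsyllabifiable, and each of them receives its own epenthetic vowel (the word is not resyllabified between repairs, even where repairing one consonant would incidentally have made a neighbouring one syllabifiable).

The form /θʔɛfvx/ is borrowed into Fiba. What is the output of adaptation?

pɛʔɛfvɛxɛ

Substitution: /θ/ → /p/, giving /pʔɛfvx/.
Under (C)V(C), the unsyllabifiable consonants are /p/, /v/, /x/ (at most one coda consonant is licensed; onsets are limited to one consonant).
Each unlicensed consonant becomes the onset of a new syllable: /p/ → /pɛ/, /v/ → /vɛ/, /x/ → /xɛ/.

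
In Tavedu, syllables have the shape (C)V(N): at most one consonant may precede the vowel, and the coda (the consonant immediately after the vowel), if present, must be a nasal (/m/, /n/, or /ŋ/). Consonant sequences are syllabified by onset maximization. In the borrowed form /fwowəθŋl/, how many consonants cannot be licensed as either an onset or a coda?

4

The consonants /f/, /θ/, /ŋ/, /l/ cannot be parsed into a legal (C)V(N) syllable (only a nasal (/m/, /n/, or /ŋ/) is licensed in coda position; onsets are limited to one consonant).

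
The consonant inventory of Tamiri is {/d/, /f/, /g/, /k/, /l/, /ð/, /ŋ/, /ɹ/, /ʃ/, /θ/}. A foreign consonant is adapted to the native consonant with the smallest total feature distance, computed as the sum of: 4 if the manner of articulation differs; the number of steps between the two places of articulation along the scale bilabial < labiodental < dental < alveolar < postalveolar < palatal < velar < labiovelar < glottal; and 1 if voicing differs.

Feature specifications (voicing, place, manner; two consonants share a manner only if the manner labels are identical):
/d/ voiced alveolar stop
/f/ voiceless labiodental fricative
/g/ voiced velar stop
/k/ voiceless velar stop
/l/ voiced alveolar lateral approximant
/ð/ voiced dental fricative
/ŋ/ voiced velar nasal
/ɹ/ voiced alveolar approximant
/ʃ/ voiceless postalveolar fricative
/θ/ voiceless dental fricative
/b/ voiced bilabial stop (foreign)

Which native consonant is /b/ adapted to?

/d/ is closest: same manner (stop), place distance 3 (bilabial→alveolar), same voicing; total 3. Next closest is /f/ at distance 6.

d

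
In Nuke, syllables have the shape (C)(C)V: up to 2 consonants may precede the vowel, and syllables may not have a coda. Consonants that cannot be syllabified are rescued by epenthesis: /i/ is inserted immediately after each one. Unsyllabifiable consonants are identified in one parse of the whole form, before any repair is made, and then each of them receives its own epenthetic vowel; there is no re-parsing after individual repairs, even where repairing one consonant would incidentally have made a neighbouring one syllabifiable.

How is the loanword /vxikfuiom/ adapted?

vxikfuiomi

The consonants /m/ cannot be parsed into a legal (C)(C)V syllable (no codas are permitted; onsets may contain at most 2 consonants).
Each unlicensed consonant becomes the onset of a new syllable: /m/ → /mi/.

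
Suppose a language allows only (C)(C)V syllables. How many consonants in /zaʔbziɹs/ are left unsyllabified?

Under (C)(C)V, the unsyllabifiable consonants are /ʔ/, /ɹ/, /s/ (no codas are permitted; onsets may contain at most 2 consonants).

3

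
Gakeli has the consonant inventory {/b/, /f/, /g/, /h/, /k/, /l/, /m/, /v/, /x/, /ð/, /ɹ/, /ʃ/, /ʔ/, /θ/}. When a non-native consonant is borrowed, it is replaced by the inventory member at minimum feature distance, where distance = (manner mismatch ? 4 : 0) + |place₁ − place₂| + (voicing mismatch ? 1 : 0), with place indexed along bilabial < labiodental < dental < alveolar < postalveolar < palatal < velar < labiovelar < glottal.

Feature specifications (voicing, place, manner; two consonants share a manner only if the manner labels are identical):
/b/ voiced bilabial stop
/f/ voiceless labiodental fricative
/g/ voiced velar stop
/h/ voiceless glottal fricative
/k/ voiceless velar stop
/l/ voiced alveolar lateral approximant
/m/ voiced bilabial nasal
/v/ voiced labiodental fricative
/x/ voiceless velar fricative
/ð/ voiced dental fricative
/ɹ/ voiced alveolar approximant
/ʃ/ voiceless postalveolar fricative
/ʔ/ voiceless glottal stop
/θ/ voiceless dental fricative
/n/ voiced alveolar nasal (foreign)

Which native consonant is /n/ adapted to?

/m/ is closest: same manner (nasal), place distance 3 (alveolar→bilabial), same voicing; total 3. Next closest is /l/ at distance 4.

m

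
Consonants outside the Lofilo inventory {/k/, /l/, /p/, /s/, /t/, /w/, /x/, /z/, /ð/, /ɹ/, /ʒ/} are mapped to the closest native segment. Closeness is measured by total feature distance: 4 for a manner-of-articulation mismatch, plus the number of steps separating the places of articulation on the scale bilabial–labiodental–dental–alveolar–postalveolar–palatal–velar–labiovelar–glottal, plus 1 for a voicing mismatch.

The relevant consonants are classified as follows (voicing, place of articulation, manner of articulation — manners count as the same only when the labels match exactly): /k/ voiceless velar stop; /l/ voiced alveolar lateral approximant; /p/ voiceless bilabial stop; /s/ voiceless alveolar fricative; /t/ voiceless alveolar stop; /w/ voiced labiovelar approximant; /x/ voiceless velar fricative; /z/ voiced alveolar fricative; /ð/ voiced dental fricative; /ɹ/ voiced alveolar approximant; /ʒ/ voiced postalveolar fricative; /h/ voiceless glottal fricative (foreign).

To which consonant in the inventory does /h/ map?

/x/ is closest: same manner (fricative), place distance 2 (glottal→velar), same voicing; total 2. Next closest is /s/ at distance 5.

x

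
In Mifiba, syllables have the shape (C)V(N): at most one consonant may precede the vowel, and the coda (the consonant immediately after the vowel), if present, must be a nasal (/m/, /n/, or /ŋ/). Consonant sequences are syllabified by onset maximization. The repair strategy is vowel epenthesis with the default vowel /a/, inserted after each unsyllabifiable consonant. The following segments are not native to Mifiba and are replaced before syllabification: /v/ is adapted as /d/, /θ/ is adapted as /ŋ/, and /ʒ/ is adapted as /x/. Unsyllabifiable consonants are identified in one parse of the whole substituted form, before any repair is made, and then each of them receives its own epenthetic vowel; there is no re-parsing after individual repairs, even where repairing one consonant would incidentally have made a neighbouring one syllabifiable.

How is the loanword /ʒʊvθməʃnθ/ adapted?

Substitution: /ʒ/ → /x/, /v/ → /d/, /θ/ → /ŋ/, giving /xʊdŋməʃnŋ/.
Syllabifying with onset maximization leaves /d/, /ŋ/, /ʃ/, /n/, /ŋ/ stranded (only a nasal (/m/, /n/, or /ŋ/) is licensed in coda position; onsets are limited to one consonant).
Epenthesis after each stranded consonant: /d/ → /da/, /ŋ/ → /ŋa/, /ʃ/ → /ʃa/, /n/ → /na/, /ŋ/ → /ŋa/.

xʊdaŋaməʃanaŋa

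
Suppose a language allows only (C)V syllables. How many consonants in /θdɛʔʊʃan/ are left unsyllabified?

2

Under (C)V, the unsyllabifiable consonants are /θ/, /n/ (no codas are permitted; onsets are limited to one consonant).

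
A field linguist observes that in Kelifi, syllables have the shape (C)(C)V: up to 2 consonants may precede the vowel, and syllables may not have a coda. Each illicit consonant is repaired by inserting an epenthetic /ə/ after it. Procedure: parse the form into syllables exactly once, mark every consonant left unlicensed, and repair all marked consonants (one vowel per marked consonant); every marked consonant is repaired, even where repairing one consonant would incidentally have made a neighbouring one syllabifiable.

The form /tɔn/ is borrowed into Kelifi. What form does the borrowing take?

tɔnə

Under (C)(C)V, the unsyllabifiable consonants are /n/ (no codas are permitted; onsets may contain at most 2 consonants).
Epenthesis after each stranded consonant: /n/ → /nə/.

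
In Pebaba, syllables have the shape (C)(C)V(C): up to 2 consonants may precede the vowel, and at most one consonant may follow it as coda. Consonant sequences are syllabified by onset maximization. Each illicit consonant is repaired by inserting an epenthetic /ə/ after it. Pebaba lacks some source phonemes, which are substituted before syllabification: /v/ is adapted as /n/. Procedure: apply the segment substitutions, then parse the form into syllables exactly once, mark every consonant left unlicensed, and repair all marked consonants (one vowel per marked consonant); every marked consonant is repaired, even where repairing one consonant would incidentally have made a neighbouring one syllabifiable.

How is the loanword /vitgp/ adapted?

nitgəpə

Substitution: /v/ → /n/, giving /nitgp/.
Syllabifying with onset maximization leaves /g/, /p/ stranded (at most one coda consonant is licensed; onsets may contain at most 2 consonants).
Inserting the epenthetic vowel yields /g/ → /gə/, /p/ → /pə/.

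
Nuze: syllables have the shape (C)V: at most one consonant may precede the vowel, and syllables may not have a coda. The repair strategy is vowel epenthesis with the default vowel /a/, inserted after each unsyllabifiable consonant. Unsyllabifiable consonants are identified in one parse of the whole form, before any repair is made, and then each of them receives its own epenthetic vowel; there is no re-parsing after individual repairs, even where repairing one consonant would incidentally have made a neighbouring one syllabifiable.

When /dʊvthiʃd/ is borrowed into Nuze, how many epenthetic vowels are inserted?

4

The unsyllabifiable consonants are /v/, /t/, /ʃ/, /d/; each receives one epenthetic vowel.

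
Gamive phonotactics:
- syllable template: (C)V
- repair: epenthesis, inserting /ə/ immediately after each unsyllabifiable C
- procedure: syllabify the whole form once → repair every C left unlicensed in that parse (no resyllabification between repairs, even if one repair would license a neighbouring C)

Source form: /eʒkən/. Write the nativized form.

The consonants /ʒ/, /n/ cannot be parsed into a legal (C)V syllable (no codas are permitted; onsets are limited to one consonant).
Epenthesis after each stranded consonant: /ʒ/ → /ʒə/, /n/ → /nə/.

eʒəkənə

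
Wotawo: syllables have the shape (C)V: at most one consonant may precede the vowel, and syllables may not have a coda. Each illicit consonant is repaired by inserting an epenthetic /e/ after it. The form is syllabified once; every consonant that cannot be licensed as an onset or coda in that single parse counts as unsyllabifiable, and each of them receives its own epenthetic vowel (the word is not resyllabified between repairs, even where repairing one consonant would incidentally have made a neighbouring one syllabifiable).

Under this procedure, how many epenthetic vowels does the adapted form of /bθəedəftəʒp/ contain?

4

The unsyllabifiable consonants are /b/, /f/, /ʒ/, /p/; each receives one epenthetic vowel.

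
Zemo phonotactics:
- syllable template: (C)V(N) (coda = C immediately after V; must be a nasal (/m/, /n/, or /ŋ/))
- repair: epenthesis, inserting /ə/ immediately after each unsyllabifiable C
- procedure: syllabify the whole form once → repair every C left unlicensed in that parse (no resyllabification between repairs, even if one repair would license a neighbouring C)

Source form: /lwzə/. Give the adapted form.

ləwəzə

Under (C)V(N), the unsyllabifiable consonants are /l/, /w/ (only a nasal (/m/, /n/, or /ŋ/) is licensed in coda position; onsets are limited to one consonant).
Each unlicensed consonant becomes the onset of a new syllable: /l/ → /lə/, /w/ → /wə/.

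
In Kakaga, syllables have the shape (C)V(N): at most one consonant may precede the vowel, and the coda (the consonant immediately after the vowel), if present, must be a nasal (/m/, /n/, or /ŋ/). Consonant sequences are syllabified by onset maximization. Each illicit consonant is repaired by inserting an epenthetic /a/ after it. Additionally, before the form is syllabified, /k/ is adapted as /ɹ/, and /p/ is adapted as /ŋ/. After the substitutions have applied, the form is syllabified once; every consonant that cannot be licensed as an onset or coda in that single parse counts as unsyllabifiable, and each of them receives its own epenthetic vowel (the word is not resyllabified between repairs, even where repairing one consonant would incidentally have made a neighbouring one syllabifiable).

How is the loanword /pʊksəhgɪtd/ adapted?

ŋʊɹasəhagɪtada

Substitution: /p/ → /ŋ/, /k/ → /ɹ/, giving /ŋʊɹsəhgɪtd/.
The consonants /ɹ/, /h/, /t/, /d/ cannot be parsed into a legal (C)V(N) syllable (only a nasal (/m/, /n/, or /ŋ/) is licensed in coda position; onsets are limited to one consonant).
Inserting the epenthetic vowel yields /ɹ/ → /ɹa/, /h/ → /ha/, /t/ → /ta/, /d/ → /da/.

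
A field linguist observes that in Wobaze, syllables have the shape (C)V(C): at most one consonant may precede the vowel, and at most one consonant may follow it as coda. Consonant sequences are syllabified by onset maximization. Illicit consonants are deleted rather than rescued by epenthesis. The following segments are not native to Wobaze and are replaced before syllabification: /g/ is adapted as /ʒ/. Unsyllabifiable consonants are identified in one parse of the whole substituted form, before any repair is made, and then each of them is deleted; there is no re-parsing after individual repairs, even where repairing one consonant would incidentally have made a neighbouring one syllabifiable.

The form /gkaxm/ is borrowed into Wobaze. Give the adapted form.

Substitution: /g/ → /ʒ/, giving /ʒkaxm/.
The consonants /ʒ/, /m/ cannot be parsed into a legal (C)V(C) syllable (at most one coda consonant is licensed; onsets are limited to one consonant).
Each unlicensed consonant is deleted: /ʒ/, /m/.

kax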